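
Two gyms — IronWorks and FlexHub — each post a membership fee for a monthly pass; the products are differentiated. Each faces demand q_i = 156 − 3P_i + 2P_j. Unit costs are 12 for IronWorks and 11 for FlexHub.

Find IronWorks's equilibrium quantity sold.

IronWorks's profit: π = (P_{IronWorks} − 12)(156 − 3P_{IronWorks} + 2P_{FlexHub}).
∂π/∂P_{IronWorks} = 192 − 6P_{IronWorks} + 2P_{FlexHub} = 0 ⇒ P_{IronWorks} = 32 + (1/3)P_{FlexHub}.
Similarly P_{FlexHub} = 31.5 + (1/3)P_{IronWorks}.
Solving the two reaction functions simultaneously: (1 − (1/3)(1/3))P_{IronWorks} = 32 + (1/3)·31.5, so (8/9)P_{IronWorks} = 42.5 and P_{IronWorks} = 47.8125.
Then P_{FlexHub} = 31.5 + (1/3)·47.8125 = 47.4375.
q_{IronWorks} = 156 − 3·47.8125 + 2·47.4375 = 107.4375.

107.4375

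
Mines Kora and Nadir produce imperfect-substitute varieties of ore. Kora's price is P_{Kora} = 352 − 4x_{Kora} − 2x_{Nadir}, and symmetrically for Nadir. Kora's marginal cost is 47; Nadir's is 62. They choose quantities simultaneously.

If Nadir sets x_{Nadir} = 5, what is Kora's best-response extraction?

36.875

Mine Kora's profit: π = x_{Kora}(352 − 4x_{Kora} − 2x_{Nadir}) − 47x_{Kora}.
∂π/∂x_{Kora} = 305 − 8x_{Kora} − 2x_{Nadir} = 0 ⇒ x_{Kora} = 38.125 − 0.25x_{Nadir}.
At x_{Nadir} = 5: x_{Kora} = 38.125 − 0.25·5 = 36.875.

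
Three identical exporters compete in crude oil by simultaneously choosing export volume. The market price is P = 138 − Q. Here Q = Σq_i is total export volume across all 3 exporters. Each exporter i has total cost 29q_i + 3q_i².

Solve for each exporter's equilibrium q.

A representative exporter's profit is π_i = q_i(138 − Q) − 29q_i − 3q_i², with Q = q_i + Σ_{j≠i} q_j.
First-order condition: 109 − 8q_i − Σ_{j≠i} q_j = 0.
In a symmetric equilibrium every exporter chooses the same q, so Σ_{j≠i} q_j = 2q. The condition becomes 109 − 10q = 0, giving q = 109/10 = 10.9.

10.9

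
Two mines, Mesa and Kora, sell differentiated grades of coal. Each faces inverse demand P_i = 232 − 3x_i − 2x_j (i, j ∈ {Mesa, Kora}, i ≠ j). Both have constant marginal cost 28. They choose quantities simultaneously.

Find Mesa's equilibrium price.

104.5

Mine Mesa's profit: π = x_{Mesa}(232 − 3x_{Mesa} − 2x_{Kora}) − 28x_{Mesa}.
∂π/∂x_{Mesa} = 204 − 6x_{Mesa} − 2x_{Kora} = 0 ⇒ x_{Mesa} = 34 − (1/3)x_{Kora}.
The game is symmetric, so in equilibrium x_{Kora} = x_{Mesa}: the reaction function gives (4/3)x_{Mesa} = 34, hence x_{Mesa} = 25.5.
P_{Mesa} = 232 − 3·25.5 − 2·25.5 = 104.5.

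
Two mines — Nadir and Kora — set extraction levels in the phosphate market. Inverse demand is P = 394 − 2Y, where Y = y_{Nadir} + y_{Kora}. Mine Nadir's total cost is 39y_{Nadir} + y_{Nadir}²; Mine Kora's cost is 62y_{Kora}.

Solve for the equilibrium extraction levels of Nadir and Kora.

37.8, 64.1

Mine Nadir's profit: π = y_{Nadir}(394 − 2(y_{Nadir} + y_{Kora})) − 39y_{Nadir} − y_{Nadir}².
∂π/∂y_{Nadir} = 355 − 6y_{Nadir} − 2y_{Kora} = 0, so y_{Nadir} = 355/6 − (1/3)y_{Kora}.
For Kora: ∂π/∂y_{Kora} = 332 − 4y_{Kora} − 2y_{Nadir} = 0 ⇒ y_{Kora} = 83 − 0.5y_{Nadir}.
Solving the two reaction functions simultaneously: (1 − (−1/3)(−0.5))y_{Nadir} = 355/6 − (1/3)·83, so (5/6)y_{Nadir} = 31.5 and y_{Nadir} = 37.8.
Then y_{Kora} = 83 − 0.5·37.8 = 64.1.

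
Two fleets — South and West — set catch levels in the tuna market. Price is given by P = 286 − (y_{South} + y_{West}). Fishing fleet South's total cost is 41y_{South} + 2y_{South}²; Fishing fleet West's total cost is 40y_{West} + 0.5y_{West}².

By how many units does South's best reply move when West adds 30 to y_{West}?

-5

Fishing fleet South's profit: π = y_{South}(286 − (y_{South} + y_{West})) − 41y_{South} − 2y_{South}².
∂π/∂y_{South} = 245 − 6y_{South} − y_{West} = 0, so y_{South} = 245/6 − (1/6)y_{West}.
The reaction-function slope is −1/6, so a 30-unit rise in y_{West} moves y_{South} by −1/6 × 30 = −5. South's best response falls — the actions are strategic substitutes.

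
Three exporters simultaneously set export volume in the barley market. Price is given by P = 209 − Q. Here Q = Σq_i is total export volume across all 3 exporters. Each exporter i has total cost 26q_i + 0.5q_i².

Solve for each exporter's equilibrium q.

36.6

A representative exporter's profit is π_i = q_i(209 − Q) − 26q_i − 0.5q_i², with Q = q_i + Σ_{j≠i} q_j.
First-order condition: 183 − 3q_i − Σ_{j≠i} q_j = 0.
With identical exporters, set every q_j = q: then 183 − 3q − 2q = 0, i.e. q = 183/5 = 36.6.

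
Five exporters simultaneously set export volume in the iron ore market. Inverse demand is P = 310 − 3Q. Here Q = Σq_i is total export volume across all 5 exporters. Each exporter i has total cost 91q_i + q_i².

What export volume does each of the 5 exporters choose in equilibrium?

A representative exporter's profit is π_i = q_i(310 − 3Q) − 91q_i − q_i², with Q = q_i + Σ_{j≠i} q_j.
First-order condition: 219 − 8q_i − 3Σ_{j≠i} q_j = 0.
Imposing symmetry (q_j = q for all j) turns Σ_{j≠i} q_j into 4q, so 219 = 20q and q = 10.95.

10.95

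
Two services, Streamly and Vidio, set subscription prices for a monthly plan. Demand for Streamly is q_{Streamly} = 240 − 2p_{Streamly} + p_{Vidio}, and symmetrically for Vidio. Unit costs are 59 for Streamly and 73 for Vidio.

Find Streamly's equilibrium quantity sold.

Streamly's profit: π = (p_{Streamly} − 59)(240 − 2p_{Streamly} + p_{Vidio}).
∂π/∂p_{Streamly} = 358 − 4p_{Streamly} + p_{Vidio} = 0 ⇒ p_{Streamly} = 89.5 + 0.25p_{Vidio}.
Similarly p_{Vidio} = 96.5 + 0.25p_{Streamly}.
Solving the two reaction functions simultaneously: (1 − (0.25)(0.25))p_{Streamly} = 89.5 + 0.25·96.5, so 0.9375p_{Streamly} = 113.625 and p_{Streamly} = 121.2.
Then p_{Vidio} = 96.5 + 0.25·121.2 = 126.8.
q_{Streamly} = 240 − 2·121.2 + 126.8 = 124.4.

124.4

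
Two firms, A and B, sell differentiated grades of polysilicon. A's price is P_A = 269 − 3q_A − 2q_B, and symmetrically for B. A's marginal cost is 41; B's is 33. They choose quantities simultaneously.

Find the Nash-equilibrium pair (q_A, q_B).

Firm A's profit: π = q_A(269 − 3q_A − 2q_B) − 41q_A.
∂π/∂q_A = 228 − 6q_A − 2q_B = 0 ⇒ q_A = 38 − (1/3)q_B.
Similarly q_B = 118/3 − (1/3)q_A.
Plugging q_B into A's best response: q_A = 38 − (1/3)(118/3 − (1/3)q_A) ⇒ (8/9)q_A = 224/9, so q_A = 28.
Then q_B = 118/3 − (1/3)·28 = 30.

28, 30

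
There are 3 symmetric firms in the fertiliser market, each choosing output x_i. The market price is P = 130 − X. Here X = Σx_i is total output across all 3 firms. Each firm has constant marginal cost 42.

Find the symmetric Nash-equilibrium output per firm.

A representative firm's profit is π_i = x_i(130 − X) − 42x_i, with X = x_i + Σ_{j≠i} x_j.
First-order condition: 88 − 2x_i − Σ_{j≠i} x_j = 0.
In a symmetric equilibrium every firm chooses the same x, so Σ_{j≠i} x_j = 2x. The condition becomes 88 − 4x = 0, giving x = 88/4 = 22.

22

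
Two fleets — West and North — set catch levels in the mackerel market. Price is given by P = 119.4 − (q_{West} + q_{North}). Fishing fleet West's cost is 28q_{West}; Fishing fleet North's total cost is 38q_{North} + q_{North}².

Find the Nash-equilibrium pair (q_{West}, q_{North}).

Fishing fleet West's profit: π = q_{West}(119.4 − (q_{West} + q_{North})) − 28q_{West}.
∂π/∂q_{West} = 91.4 − 2q_{West} − q_{North} = 0, so q_{West} = 45.7 − 0.5q_{North}.
For North: ∂π/∂q_{North} = 81.4 − 4q_{North} − q_{West} = 0 ⇒ q_{North} = 20.35 − 0.25q_{West}.
Substituting the second reaction function into the first: q_{West} = 45.7 − 0.5(20.35 − 0.25q_{West}), which gives 0.875q_{West} = 35.525 ⇒ q_{West} = 40.6.
Then q_{North} = 20.35 − 0.25·40.6 = 10.2.

40.6, 10.2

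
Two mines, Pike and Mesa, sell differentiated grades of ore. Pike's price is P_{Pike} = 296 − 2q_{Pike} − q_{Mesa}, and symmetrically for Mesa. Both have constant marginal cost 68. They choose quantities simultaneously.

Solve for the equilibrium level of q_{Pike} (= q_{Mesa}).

45.6

Mine Pike's profit: π = q_{Pike}(296 − 2q_{Pike} − q_{Mesa}) − 68q_{Pike}.
∂π/∂q_{Pike} = 228 − 4q_{Pike} − q_{Mesa} = 0 ⇒ q_{Pike} = 57 − 0.25q_{Mesa}.
Setting q_{Pike} = q_{Mesa} in the reaction function: q_{Pike} = 57 − 0.25q_{Pike}, so q_{Pike} = 57 / 1.25 = 45.6.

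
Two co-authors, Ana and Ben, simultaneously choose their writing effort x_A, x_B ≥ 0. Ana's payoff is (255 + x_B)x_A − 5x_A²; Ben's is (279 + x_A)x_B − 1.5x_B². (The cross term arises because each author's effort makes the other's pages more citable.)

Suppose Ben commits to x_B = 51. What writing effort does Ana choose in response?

Expanding Ana's payoff: 255x_A + x_Bx_A − 5x_A².
∂π/∂x_A = 255 + x_B − 10x_A = 0, so x_A = 25.5 + 0.1x_B.
At x_B = 51: x_A = 25.5 + 0.1·51 = 30.6.

30.6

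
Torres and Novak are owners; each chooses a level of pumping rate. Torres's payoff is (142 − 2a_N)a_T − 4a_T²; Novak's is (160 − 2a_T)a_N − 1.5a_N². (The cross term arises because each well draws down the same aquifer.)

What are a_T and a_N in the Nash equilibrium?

Expanding Torres's payoff: 142a_T − 2a_Na_T − 4a_T².
∂π/∂a_T = 142 − 2a_N − 8a_T = 0, so a_T = 17.75 − 0.25a_N.
Likewise for Novak: a_N = 160/3 − (2/3)a_T.
Plugging a_N into Torres's best response: a_T = 17.75 − 0.25(160/3 − (2/3)a_T) ⇒ (5/6)a_T = 53/12, so a_T = 5.3.
Then a_N = 160/3 − (2/3)·5.3 = 49.8.

5.3, 49.8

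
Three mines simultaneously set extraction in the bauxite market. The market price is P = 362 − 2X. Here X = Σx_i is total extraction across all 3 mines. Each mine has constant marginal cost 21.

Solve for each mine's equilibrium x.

42.625

A representative mine's profit is π_i = x_i(362 − 2X) − 21x_i, with X = x_i + Σ_{j≠i} x_j.
First-order condition: 341 − 4x_i − 2Σ_{j≠i} x_j = 0.
With identical mines, set every x_j = x: then 341 − 4x − 4x = 0, i.e. x = 341/8 = 42.625.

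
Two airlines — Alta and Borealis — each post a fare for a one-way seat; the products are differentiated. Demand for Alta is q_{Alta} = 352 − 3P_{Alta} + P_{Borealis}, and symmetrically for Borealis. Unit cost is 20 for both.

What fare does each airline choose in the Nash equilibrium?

Alta's profit: π = (P_{Alta} − 20)(352 − 3P_{Alta} + P_{Borealis}).
∂π/∂P_{Alta} = 412 − 6P_{Alta} + P_{Borealis} = 0 ⇒ P_{Alta} = 206/3 + (1/6)P_{Borealis}.
The game is symmetric, so in equilibrium P_{Borealis} = P_{Alta}: the reaction function gives (5/6)P_{Alta} = 206/3, hence P_{Alta} = 82.4.

82.4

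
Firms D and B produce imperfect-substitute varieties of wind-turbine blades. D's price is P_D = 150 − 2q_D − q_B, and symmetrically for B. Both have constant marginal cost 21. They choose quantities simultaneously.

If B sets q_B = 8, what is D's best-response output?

Firm D's profit: π = q_D(150 − 2q_D − q_B) − 21q_D.
∂π/∂q_D = 129 − 4q_D − q_B = 0 ⇒ q_D = 32.25 − 0.25q_B.
At q_B = 8: q_D = 32.25 − 0.25·8 = 30.25.

30.25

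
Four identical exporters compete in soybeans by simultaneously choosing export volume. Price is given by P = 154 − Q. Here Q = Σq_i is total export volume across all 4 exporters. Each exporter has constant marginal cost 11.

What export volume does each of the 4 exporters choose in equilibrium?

A representative exporter's profit is π_i = q_i(154 − Q) − 11q_i, with Q = q_i + Σ_{j≠i} q_j.
First-order condition: 143 − 2q_i − Σ_{j≠i} q_j = 0.
In a symmetric equilibrium every exporter chooses the same q, so Σ_{j≠i} q_j = 3q. The condition becomes 143 − 5q = 0, giving q = 143/5 = 28.6.

28.6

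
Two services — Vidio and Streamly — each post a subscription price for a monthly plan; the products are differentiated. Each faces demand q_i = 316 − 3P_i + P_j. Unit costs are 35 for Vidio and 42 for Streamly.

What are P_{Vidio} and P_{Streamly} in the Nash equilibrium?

84.8, 87.8

Vidio's profit: π = (P_{Vidio} − 35)(316 − 3P_{Vidio} + P_{Streamly}).
∂π/∂P_{Vidio} = 421 − 6P_{Vidio} + P_{Streamly} = 0 ⇒ P_{Vidio} = 421/6 + (1/6)P_{Streamly}.
Similarly P_{Streamly} = 221/3 + (1/6)P_{Vidio}.
Solving the two reaction functions simultaneously: (1 − (1/6)(1/6))P_{Vidio} = 421/6 + (1/6)·(221/3), so (35/36)P_{Vidio} = 742/9 and P_{Vidio} = 84.8.
Then P_{Streamly} = 221/3 + (1/6)·84.8 = 87.8.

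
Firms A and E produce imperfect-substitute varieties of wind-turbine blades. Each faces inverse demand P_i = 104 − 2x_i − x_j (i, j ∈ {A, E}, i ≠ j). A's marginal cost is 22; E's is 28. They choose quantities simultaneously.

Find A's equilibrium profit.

Firm A's profit: π = x_A(104 − 2x_A − x_E) − 22x_A.
∂π/∂x_A = 82 − 4x_A − x_E = 0 ⇒ x_A = 20.5 − 0.25x_E.
Similarly x_E = 19 − 0.25x_A.
Solving the two reaction functions simultaneously: (1 − (−0.25)(−0.25))x_A = 20.5 − 0.25·19, so 0.9375x_A = 15.75 and x_A = 16.8.
Then x_E = 19 − 0.25·16.8 = 14.8.
P_A = 104 − 2·16.8 − 14.8 = 55.6.
Profit = (55.6 − 22)·16.8 = 564.48.

564.48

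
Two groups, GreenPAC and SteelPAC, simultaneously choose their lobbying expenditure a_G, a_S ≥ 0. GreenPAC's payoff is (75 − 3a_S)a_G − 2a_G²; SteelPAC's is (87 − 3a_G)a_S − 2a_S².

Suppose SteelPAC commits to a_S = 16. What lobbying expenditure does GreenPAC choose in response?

Expanding GreenPAC's payoff: 75a_G − 3a_Sa_G − 2a_G².
∂π/∂a_G = 75 − 3a_S − 4a_G = 0, so a_G = 18.75 − 0.75a_S.
At a_S = 16: a_G = 18.75 − 0.75·16 = 6.75.

6.75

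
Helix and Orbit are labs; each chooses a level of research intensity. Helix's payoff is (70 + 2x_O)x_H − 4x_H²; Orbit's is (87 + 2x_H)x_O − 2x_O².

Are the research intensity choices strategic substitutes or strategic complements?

Expanding Helix's payoff: 70x_H + 2x_Ox_H − 4x_H².
∂π/∂x_H = 70 + 2x_O − 8x_H = 0, so x_H = 8.75 + 0.25x_O.
The best-response slope dx_H/dx_O = 0.25 > 0: the reaction function is upward-sloping, so the choices are strategic complements.

strategic complements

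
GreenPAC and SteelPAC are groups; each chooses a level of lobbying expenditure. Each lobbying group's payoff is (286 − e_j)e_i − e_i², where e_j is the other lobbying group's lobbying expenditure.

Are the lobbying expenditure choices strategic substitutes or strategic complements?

GreenPAC's payoff is (286 − e_S)e_G − e_G².
∂π/∂e_G = 286 − e_S − 2e_G = 0, so e_G = 143 − 0.5e_S.
The best-response slope de_G/de_S = −0.5 < 0: the reaction function is downward-sloping, so the choices are strategic substitutes.

strategic substitutes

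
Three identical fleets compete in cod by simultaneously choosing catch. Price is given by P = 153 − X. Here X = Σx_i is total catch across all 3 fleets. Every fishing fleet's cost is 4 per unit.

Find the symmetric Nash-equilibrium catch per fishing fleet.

A representative fishing fleet's profit is π_i = x_i(153 − X) − 4x_i, with X = x_i + Σ_{j≠i} x_j.
First-order condition: 149 − 2x_i − Σ_{j≠i} x_j = 0.
In a symmetric equilibrium every fishing fleet chooses the same x, so Σ_{j≠i} x_j = 2x. The condition becomes 149 − 4x = 0, giving x = 149/4 = 37.25.

37.25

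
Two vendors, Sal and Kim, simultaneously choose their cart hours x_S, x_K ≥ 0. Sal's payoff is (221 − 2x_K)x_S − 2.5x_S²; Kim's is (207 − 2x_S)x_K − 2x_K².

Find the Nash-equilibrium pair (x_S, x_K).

29.375, 37.0625

Expanding Sal's payoff: 221x_S − 2x_Kx_S − 2.5x_S².
∂π/∂x_S = 221 − 2x_K − 5x_S = 0, so x_S = 44.2 − 0.4x_K.
Likewise for Kim: x_K = 51.75 − 0.5x_S.
Plugging x_K into Sal's best response: x_S = 44.2 − 0.4(51.75 − 0.5x_S) ⇒ 0.8x_S = 23.5, so x_S = 29.375.
Then x_K = 51.75 − 0.5·29.375 = 37.0625.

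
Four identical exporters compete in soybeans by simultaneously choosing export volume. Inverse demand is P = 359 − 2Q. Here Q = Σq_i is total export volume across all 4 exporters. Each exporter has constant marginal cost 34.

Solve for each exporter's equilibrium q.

32.5

A representative exporter's profit is π_i = q_i(359 − 2Q) − 34q_i, with Q = q_i + Σ_{j≠i} q_j.
First-order condition: 325 − 4q_i − 2Σ_{j≠i} q_j = 0.
Imposing symmetry (q_j = q for all j) turns Σ_{j≠i} q_j into 3q, so 325 = 10q and q = 32.5.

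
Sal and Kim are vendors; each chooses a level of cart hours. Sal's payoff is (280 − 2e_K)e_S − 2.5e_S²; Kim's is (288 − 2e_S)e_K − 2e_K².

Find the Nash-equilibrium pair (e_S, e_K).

34, 55

Expanding Sal's payoff: 280e_S − 2e_Ke_S − 2.5e_S².
∂π/∂e_S = 280 − 2e_K − 5e_S = 0, so e_S = 56 − 0.4e_K.
Likewise for Kim: e_K = 72 − 0.5e_S.
Plugging e_K into Sal's best response: e_S = 56 − 0.4(72 − 0.5e_S) ⇒ 0.8e_S = 27.2, so e_S = 34.
Then e_K = 72 − 0.5·34 = 55.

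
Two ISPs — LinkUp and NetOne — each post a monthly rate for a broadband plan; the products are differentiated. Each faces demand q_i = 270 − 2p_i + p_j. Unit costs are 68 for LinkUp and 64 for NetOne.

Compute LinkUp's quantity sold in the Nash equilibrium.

LinkUp's profit: π = (p_{LinkUp} − 68)(270 − 2p_{LinkUp} + p_{NetOne}).
∂π/∂p_{LinkUp} = 406 − 4p_{LinkUp} + p_{NetOne} = 0 ⇒ p_{LinkUp} = 101.5 + 0.25p_{NetOne}.
Similarly p_{NetOne} = 99.5 + 0.25p_{LinkUp}.
Substituting the second reaction function into the first: p_{LinkUp} = 101.5 + 0.25(99.5 + 0.25p_{LinkUp}), which gives 0.9375p_{LinkUp} = 126.375 ⇒ p_{LinkUp} = 134.8.
Then p_{NetOne} = 99.5 + 0.25·134.8 = 133.2.
q_{LinkUp} = 270 − 2·134.8 + 133.2 = 133.6.

133.6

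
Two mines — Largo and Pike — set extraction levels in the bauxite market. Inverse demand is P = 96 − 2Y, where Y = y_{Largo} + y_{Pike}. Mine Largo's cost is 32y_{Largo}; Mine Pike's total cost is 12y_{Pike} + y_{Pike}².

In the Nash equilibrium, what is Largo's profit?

233.28

Mine Largo's profit: π = y_{Largo}(96 − 2(y_{Largo} + y_{Pike})) − 32y_{Largo}.
∂π/∂y_{Largo} = 64 − 4y_{Largo} − 2y_{Pike} = 0, so y_{Largo} = 16 − 0.5y_{Pike}.
For Pike: ∂π/∂y_{Pike} = 84 − 6y_{Pike} − 2y_{Largo} = 0 ⇒ y_{Pike} = 14 − (1/3)y_{Largo}.
Plugging y_{Pike} into Largo's best response: y_{Largo} = 16 − 0.5(14 − (1/3)y_{Largo}) ⇒ (5/6)y_{Largo} = 9, so y_{Largo} = 10.8.
Then y_{Pike} = 14 − (1/3)·10.8 = 10.4.
Price P = 96 − 2·21.2 = 53.6.
Largo's profit: (53.6 − 32)·10.8 = 233.28.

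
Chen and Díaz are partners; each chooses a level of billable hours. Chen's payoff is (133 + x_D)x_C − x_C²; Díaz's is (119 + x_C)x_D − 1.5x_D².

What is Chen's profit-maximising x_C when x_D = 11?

Expanding Chen's payoff: 133x_C + x_Dx_C − x_C².
∂π/∂x_C = 133 + x_D − 2x_C = 0, so x_C = 66.5 + 0.5x_D.
At x_D = 11: x_C = 66.5 + 0.5·11 = 72.

72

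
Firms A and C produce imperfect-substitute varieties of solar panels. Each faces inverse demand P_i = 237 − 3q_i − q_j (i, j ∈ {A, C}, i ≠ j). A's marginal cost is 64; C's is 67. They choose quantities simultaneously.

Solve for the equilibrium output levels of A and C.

Firm A's profit: π = q_A(237 − 3q_A − q_C) − 64q_A.
∂π/∂q_A = 173 − 6q_A − q_C = 0 ⇒ q_A = 173/6 − (1/6)q_C.
Similarly q_C = 85/3 − (1/6)q_A.
Substituting the second reaction function into the first: q_A = 173/6 − (1/6)(85/3 − (1/6)q_A), which gives (35/36)q_A = 217/9 ⇒ q_A = 24.8.
Then q_C = 85/3 − (1/6)·24.8 = 24.2.

24.8, 24.2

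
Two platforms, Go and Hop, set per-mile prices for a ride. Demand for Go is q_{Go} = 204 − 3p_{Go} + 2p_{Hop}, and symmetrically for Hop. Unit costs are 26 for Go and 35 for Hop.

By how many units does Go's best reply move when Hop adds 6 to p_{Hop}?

2

Go's profit: π = (p_{Go} − 26)(204 − 3p_{Go} + 2p_{Hop}).
∂π/∂p_{Go} = 282 − 6p_{Go} + 2p_{Hop} = 0 ⇒ p_{Go} = 47 + (1/3)p_{Hop}.
The reaction-function slope is 1/3, so a 6-unit rise in p_{Hop} moves p_{Go} by 1/3 × 6 = 2. Go's best response rises — the actions are strategic complements.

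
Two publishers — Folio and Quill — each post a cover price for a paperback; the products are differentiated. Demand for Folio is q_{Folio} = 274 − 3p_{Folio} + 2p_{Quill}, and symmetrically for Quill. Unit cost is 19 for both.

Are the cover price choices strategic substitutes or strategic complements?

Folio's profit: π = (p_{Folio} − 19)(274 − 3p_{Folio} + 2p_{Quill}).
∂π/∂p_{Folio} = 331 − 6p_{Folio} + 2p_{Quill} = 0 ⇒ p_{Folio} = 331/6 + (1/3)p_{Quill}.
The best-response slope dp_{Folio}/dp_{Quill} = 1/3 > 0: the reaction function is upward-sloping, so the choices are strategic complements.

strategic complements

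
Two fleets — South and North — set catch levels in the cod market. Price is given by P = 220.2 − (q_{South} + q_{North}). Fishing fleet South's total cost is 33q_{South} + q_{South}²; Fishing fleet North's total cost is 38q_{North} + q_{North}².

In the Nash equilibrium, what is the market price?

146.32

Fishing fleet South's profit: π = q_{South}(220.2 − (q_{South} + q_{North})) − 33q_{South} − q_{South}².
∂π/∂q_{South} = 187.2 − 4q_{South} − q_{North} = 0, so q_{South} = 46.8 − 0.25q_{North}.
By the same steps for North: q_{North} = 45.55 − 0.25q_{South}.
Substituting the second reaction function into the first: q_{South} = 46.8 − 0.25(45.55 − 0.25q_{South}), which gives 0.9375q_{South} = 35.4125 ⇒ q_{South} = 2833/75.
Then q_{North} = 45.55 − 0.25·(2833/75) = 2708/75.
Equilibrium price: P = 220.2 − 73.88 = 146.32.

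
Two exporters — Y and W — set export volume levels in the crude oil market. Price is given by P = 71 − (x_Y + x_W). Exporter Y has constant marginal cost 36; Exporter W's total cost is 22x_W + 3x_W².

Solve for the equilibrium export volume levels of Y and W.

15.4, 4.2

Exporter Y's profit: π = x_Y(71 − (x_Y + x_W)) − 36x_Y.
∂π/∂x_Y = 35 − 2x_Y − x_W = 0, so x_Y = 17.5 − 0.5x_W.
For W: ∂π/∂x_W = 49 − 8x_W − x_Y = 0 ⇒ x_W = 6.125 − 0.125x_Y.
Plugging x_W into Y's best response: x_Y = 17.5 − 0.5(6.125 − 0.125x_Y) ⇒ 0.9375x_Y = 14.4375, so x_Y = 15.4.
Then x_W = 6.125 − 0.125·15.4 = 4.2.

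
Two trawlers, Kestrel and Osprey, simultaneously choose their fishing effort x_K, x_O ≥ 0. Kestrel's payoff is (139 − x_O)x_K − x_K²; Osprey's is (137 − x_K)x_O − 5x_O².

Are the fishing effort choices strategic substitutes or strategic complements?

Expanding Kestrel's payoff: 139x_K − x_Ox_K − x_K².
∂π/∂x_K = 139 − x_O − 2x_K = 0, so x_K = 69.5 − 0.5x_O.
The best-response slope dx_K/dx_O = −0.5 < 0: the reaction function is downward-sloping, so the choices are strategic substitutes.

strategic substitutes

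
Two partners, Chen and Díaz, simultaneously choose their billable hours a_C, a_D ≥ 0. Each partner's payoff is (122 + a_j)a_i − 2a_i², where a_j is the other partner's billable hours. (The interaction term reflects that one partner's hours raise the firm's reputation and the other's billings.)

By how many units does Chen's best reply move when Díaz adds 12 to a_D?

Chen's payoff is (122 + a_D)a_C − 2a_C².
∂π/∂a_C = 122 + a_D − 4a_C = 0, so a_C = 30.5 + 0.25a_D.
The reaction-function slope is 0.25, so a 12-unit rise in a_D moves a_C by 0.25 × 12 = 3. Chen's best response rises — the actions are strategic complements.

3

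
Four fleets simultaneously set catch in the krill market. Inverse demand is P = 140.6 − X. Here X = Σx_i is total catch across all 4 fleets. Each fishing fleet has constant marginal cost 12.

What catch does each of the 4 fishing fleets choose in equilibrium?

A representative fishing fleet's profit is π_i = x_i(140.6 − X) − 12x_i, with X = x_i + Σ_{j≠i} x_j.
First-order condition: 128.6 − 2x_i − Σ_{j≠i} x_j = 0.
Imposing symmetry (x_j = x for all j) turns Σ_{j≠i} x_j into 3x, so 128.6 = 5x and x = 25.72.

25.72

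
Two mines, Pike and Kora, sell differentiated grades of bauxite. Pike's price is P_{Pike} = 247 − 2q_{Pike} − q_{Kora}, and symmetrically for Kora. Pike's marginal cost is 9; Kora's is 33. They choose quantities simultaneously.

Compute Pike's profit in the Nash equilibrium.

4841.28

Mine Pike's profit: π = q_{Pike}(247 − 2q_{Pike} − q_{Kora}) − 9q_{Pike}.
∂π/∂q_{Pike} = 238 − 4q_{Pike} − q_{Kora} = 0 ⇒ q_{Pike} = 59.5 − 0.25q_{Kora}.
Similarly q_{Kora} = 53.5 − 0.25q_{Pike}.
Substituting the second reaction function into the first: q_{Pike} = 59.5 − 0.25(53.5 − 0.25q_{Pike}), which gives 0.9375q_{Pike} = 46.125 ⇒ q_{Pike} = 49.2.
Then q_{Kora} = 53.5 − 0.25·49.2 = 41.2.
P_{Pike} = 247 − 2·49.2 − 41.2 = 107.4.
Profit = (107.4 − 9)·49.2 = 4841.28.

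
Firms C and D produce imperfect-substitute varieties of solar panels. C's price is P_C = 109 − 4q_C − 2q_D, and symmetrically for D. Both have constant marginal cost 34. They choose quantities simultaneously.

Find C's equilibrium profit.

225

Firm C's profit: π = q_C(109 − 4q_C − 2q_D) − 34q_C.
∂π/∂q_C = 75 − 8q_C − 2q_D = 0 ⇒ q_C = 9.375 − 0.25q_D.
Setting q_C = q_D in the reaction function: q_C = 9.375 − 0.25q_C, so q_C = 9.375 / 1.25 = 7.5.
P_C = 109 − 4·7.5 − 2·7.5 = 64.
Profit = (64 − 34)·7.5 = 225.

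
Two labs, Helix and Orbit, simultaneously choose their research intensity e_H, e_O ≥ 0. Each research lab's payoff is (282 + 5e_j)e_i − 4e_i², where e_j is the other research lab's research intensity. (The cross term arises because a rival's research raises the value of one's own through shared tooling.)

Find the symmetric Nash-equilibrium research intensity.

Helix's payoff is (282 + 5e_O)e_H − 4e_H².
∂π/∂e_H = 282 + 5e_O − 8e_H = 0, so e_H = 35.25 + 0.625e_O.
By symmetry e_O = e_H; substituting into the reaction function, 0.375e_H = 35.25 and e_H = 94.

94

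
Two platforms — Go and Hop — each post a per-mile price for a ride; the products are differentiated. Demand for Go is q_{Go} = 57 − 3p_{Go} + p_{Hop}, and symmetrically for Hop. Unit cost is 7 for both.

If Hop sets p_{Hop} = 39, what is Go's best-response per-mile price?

Go's profit: π = (p_{Go} − 7)(57 − 3p_{Go} + p_{Hop}).
∂π/∂p_{Go} = 78 − 6p_{Go} + p_{Hop} = 0 ⇒ p_{Go} = 13 + (1/6)p_{Hop}.
At p_{Hop} = 39: p_{Go} = 13 + (1/6)·39 = 19.5.

19.5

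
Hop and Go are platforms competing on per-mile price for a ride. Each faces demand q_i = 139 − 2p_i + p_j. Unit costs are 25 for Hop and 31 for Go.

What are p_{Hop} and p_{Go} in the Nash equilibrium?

Hop's profit: π = (p_{Hop} − 25)(139 − 2p_{Hop} + p_{Go}).
∂π/∂p_{Hop} = 189 − 4p_{Hop} + p_{Go} = 0 ⇒ p_{Hop} = 47.25 + 0.25p_{Go}.
Similarly p_{Go} = 50.25 + 0.25p_{Hop}.
Plugging p_{Go} into Hop's best response: p_{Hop} = 47.25 + 0.25(50.25 + 0.25p_{Hop}) ⇒ 0.9375p_{Hop} = 59.8125, so p_{Hop} = 63.8.
Then p_{Go} = 50.25 + 0.25·63.8 = 66.2.

63.8, 66.2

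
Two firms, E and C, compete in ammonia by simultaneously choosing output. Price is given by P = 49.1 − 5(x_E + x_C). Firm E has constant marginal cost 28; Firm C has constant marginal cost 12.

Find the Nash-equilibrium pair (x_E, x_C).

0.34, 3.54

Firm E's profit: π = x_E(49.1 − 5(x_E + x_C)) − 28x_E.
∂π/∂x_E = 21.1 − 10x_E − 5x_C = 0, so x_E = 2.11 − 0.5x_C.
By the same steps for C: x_C = 3.71 − 0.5x_E.
Plugging x_C into E's best response: x_E = 2.11 − 0.5(3.71 − 0.5x_E) ⇒ 0.75x_E = 0.255, so x_E = 0.34.
Then x_C = 3.71 − 0.5·0.34 = 3.54.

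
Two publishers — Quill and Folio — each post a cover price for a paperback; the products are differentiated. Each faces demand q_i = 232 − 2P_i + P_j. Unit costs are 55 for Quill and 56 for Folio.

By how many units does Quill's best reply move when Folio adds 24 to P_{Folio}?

6

Quill's profit: π = (P_{Quill} − 55)(232 − 2P_{Quill} + P_{Folio}).
∂π/∂P_{Quill} = 342 − 4P_{Quill} + P_{Folio} = 0 ⇒ P_{Quill} = 85.5 + 0.25P_{Folio}.
The reaction-function slope is 0.25, so a 24-unit rise in P_{Folio} moves P_{Quill} by 0.25 × 24 = 6. Quill's best response rises — the actions are strategic complements.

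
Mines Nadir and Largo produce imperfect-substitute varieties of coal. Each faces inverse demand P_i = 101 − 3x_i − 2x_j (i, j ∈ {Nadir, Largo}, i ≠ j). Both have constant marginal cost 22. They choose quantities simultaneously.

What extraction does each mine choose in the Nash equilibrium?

Mine Nadir's profit: π = x_{Nadir}(101 − 3x_{Nadir} − 2x_{Largo}) − 22x_{Nadir}.
∂π/∂x_{Nadir} = 79 − 6x_{Nadir} − 2x_{Largo} = 0 ⇒ x_{Nadir} = 79/6 − (1/3)x_{Largo}.
Setting x_{Nadir} = x_{Largo} in the reaction function: x_{Nadir} = 79/6 − (1/3)x_{Nadir}, so x_{Nadir} = (79/6) / (4/3) = 9.875.

9.875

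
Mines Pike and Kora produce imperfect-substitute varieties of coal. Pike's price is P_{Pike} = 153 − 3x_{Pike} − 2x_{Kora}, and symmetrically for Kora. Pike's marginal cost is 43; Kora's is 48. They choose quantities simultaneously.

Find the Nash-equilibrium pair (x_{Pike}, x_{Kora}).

Mine Pike's profit: π = x_{Pike}(153 − 3x_{Pike} − 2x_{Kora}) − 43x_{Pike}.
∂π/∂x_{Pike} = 110 − 6x_{Pike} − 2x_{Kora} = 0 ⇒ x_{Pike} = 55/3 − (1/3)x_{Kora}.
Similarly x_{Kora} = 17.5 − (1/3)x_{Pike}.
Substituting the second reaction function into the first: x_{Pike} = 55/3 − (1/3)(17.5 − (1/3)x_{Pike}), which gives (8/9)x_{Pike} = 12.5 ⇒ x_{Pike} = 14.0625.
Then x_{Kora} = 17.5 − (1/3)·14.0625 = 12.8125.

14.0625, 12.8125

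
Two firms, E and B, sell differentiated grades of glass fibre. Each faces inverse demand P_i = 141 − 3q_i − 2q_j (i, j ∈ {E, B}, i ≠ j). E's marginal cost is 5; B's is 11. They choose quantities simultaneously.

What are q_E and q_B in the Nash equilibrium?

Firm E's profit: π = q_E(141 − 3q_E − 2q_B) − 5q_E.
∂π/∂q_E = 136 − 6q_E − 2q_B = 0 ⇒ q_E = 68/3 − (1/3)q_B.
Similarly q_B = 65/3 − (1/3)q_E.
Substituting the second reaction function into the first: q_E = 68/3 − (1/3)(65/3 − (1/3)q_E), which gives (8/9)q_E = 139/9 ⇒ q_E = 17.375.
Then q_B = 65/3 − (1/3)·17.375 = 15.875.

17.375, 15.875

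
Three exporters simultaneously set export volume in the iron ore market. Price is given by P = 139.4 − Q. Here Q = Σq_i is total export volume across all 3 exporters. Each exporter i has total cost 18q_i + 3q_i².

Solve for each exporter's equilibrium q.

12.14

A representative exporter's profit is π_i = q_i(139.4 − Q) − 18q_i − 3q_i², with Q = q_i + Σ_{j≠i} q_j.
First-order condition: 121.4 − 8q_i − Σ_{j≠i} q_j = 0.
With identical exporters, set every q_j = q: then 121.4 − 8q − 2q = 0, i.e. q = 121.4/10 = 12.14.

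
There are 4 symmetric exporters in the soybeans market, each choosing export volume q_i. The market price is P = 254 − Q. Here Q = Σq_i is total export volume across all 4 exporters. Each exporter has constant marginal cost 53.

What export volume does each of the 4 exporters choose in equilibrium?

40.2

A representative exporter's profit is π_i = q_i(254 − Q) − 53q_i, with Q = q_i + Σ_{j≠i} q_j.
First-order condition: 201 − 2q_i − Σ_{j≠i} q_j = 0.
In a symmetric equilibrium every exporter chooses the same q, so Σ_{j≠i} q_j = 3q. The condition becomes 201 − 5q = 0, giving q = 201/5 = 40.2.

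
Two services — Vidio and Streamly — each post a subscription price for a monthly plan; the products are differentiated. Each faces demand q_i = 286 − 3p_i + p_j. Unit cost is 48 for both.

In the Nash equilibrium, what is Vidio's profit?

Vidio's profit: π = (p_{Vidio} − 48)(286 − 3p_{Vidio} + p_{Streamly}).
∂π/∂p_{Vidio} = 430 − 6p_{Vidio} + p_{Streamly} = 0 ⇒ p_{Vidio} = 215/3 + (1/6)p_{Streamly}.
By symmetry p_{Streamly} = p_{Vidio}; substituting into the reaction function, (5/6)p_{Vidio} = 215/3 and p_{Vidio} = 86.
q_{Vidio} = 286 − 3·86 + 86 = 114.
Profit = (86 − 48)·114 = 4332.

4332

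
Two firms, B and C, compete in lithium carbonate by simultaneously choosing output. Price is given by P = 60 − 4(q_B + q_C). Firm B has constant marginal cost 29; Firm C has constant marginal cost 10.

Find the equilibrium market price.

Firm B's profit: π = q_B(60 − 4(q_B + q_C)) − 29q_B.
∂π/∂q_B = 31 − 8q_B − 4q_C = 0, so q_B = 3.875 − 0.5q_C.
By the same steps for C: q_C = 6.25 − 0.5q_B.
Plugging q_C into B's best response: q_B = 3.875 − 0.5(6.25 − 0.5q_B) ⇒ 0.75q_B = 0.75, so q_B = 1.
Then q_C = 6.25 − 0.5·1 = 5.75.
Equilibrium price: P = 60 − 4·6.75 = 33.

33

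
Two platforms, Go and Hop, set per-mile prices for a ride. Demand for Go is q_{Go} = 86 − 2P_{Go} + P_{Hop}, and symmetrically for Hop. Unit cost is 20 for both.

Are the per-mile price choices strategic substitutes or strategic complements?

strategic complements

Go's profit: π = (P_{Go} − 20)(86 − 2P_{Go} + P_{Hop}).
∂π/∂P_{Go} = 126 − 4P_{Go} + P_{Hop} = 0 ⇒ P_{Go} = 31.5 + 0.25P_{Hop}.
The best-response slope dP_{Go}/dP_{Hop} = 0.25 > 0: the reaction function is upward-sloping, so the choices are strategic complements.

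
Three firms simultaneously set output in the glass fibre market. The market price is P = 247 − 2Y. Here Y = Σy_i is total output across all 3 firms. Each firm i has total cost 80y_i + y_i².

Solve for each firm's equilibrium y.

A representative firm's profit is π_i = y_i(247 − 2Y) − 80y_i − y_i², with Y = y_i + Σ_{j≠i} y_j.
First-order condition: 167 − 6y_i − 2Σ_{j≠i} y_j = 0.
With identical firms, set every y_j = y: then 167 − 6y − 4y = 0, i.e. y = 167/10 = 16.7.

16.7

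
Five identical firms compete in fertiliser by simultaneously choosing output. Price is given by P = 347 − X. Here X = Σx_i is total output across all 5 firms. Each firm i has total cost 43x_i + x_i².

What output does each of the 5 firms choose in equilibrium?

A representative firm's profit is π_i = x_i(347 − X) − 43x_i − x_i², with X = x_i + Σ_{j≠i} x_j.
First-order condition: 304 − 4x_i − Σ_{j≠i} x_j = 0.
Imposing symmetry (x_j = x for all j) turns Σ_{j≠i} x_j into 4x, so 304 = 8x and x = 38.

38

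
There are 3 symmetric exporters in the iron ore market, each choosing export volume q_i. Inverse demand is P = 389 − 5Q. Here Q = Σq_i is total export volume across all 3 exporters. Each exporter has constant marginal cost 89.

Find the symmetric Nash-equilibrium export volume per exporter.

A representative exporter's profit is π_i = q_i(389 − 5Q) − 89q_i, with Q = q_i + Σ_{j≠i} q_j.
First-order condition: 300 − 10q_i − 5Σ_{j≠i} q_j = 0.
Imposing symmetry (q_j = q for all j) turns Σ_{j≠i} q_j into 2q, so 300 = 20q and q = 15.

15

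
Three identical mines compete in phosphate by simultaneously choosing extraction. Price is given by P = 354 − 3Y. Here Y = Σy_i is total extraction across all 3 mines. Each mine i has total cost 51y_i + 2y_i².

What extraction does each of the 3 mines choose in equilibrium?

18.9375

A representative mine's profit is π_i = y_i(354 − 3Y) − 51y_i − 2y_i², with Y = y_i + Σ_{j≠i} y_j.
First-order condition: 303 − 10y_i − 3Σ_{j≠i} y_j = 0.
With identical mines, set every y_j = y: then 303 − 10y − 6y = 0, i.e. y = 303/16 = 18.9375.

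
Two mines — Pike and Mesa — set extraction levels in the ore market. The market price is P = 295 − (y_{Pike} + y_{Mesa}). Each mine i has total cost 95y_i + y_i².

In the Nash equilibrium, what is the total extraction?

80

Mine Pike's profit: π = y_{Pike}(295 − (y_{Pike} + y_{Mesa})) − 95y_{Pike} − y_{Pike}².
∂π/∂y_{Pike} = 200 − 4y_{Pike} − y_{Mesa} = 0, so y_{Pike} = 50 − 0.25y_{Mesa}.
The game is symmetric, so in equilibrium y_{Mesa} = y_{Pike}: the reaction function gives 1.25y_{Pike} = 50, hence y_{Pike} = 40.
Total extraction: 40 + 40 = 80.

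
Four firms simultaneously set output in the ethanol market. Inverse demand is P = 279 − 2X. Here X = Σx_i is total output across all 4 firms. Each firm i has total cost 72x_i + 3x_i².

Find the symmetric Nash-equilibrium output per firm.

A representative firm's profit is π_i = x_i(279 − 2X) − 72x_i − 3x_i², with X = x_i + Σ_{j≠i} x_j.
First-order condition: 207 − 10x_i − 2Σ_{j≠i} x_j = 0.
Imposing symmetry (x_j = x for all j) turns Σ_{j≠i} x_j into 3x, so 207 = 16x and x = 12.9375.

12.9375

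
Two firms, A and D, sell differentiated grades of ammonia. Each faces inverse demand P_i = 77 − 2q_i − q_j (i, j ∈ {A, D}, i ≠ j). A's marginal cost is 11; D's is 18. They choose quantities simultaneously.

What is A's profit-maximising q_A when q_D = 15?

12.75

Firm A's profit: π = q_A(77 − 2q_A − q_D) − 11q_A.
∂π/∂q_A = 66 − 4q_A − q_D = 0 ⇒ q_A = 16.5 − 0.25q_D.
At q_D = 15: q_A = 16.5 − 0.25·15 = 12.75.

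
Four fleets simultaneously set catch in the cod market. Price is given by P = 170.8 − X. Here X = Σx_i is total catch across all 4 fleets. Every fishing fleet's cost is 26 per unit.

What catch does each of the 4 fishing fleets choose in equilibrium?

28.96

A representative fishing fleet's profit is π_i = x_i(170.8 − X) − 26x_i, with X = x_i + Σ_{j≠i} x_j.
First-order condition: 144.8 − 2x_i − Σ_{j≠i} x_j = 0.
Imposing symmetry (x_j = x for all j) turns Σ_{j≠i} x_j into 3x, so 144.8 = 5x and x = 28.96.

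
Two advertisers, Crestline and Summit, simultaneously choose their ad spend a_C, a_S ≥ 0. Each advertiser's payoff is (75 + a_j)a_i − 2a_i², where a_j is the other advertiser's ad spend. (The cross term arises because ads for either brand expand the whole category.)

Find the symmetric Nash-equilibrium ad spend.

Crestline's payoff is (75 + a_S)a_C − 2a_C².
∂π/∂a_C = 75 + a_S − 4a_C = 0, so a_C = 18.75 + 0.25a_S.
The game is symmetric, so in equilibrium a_S = a_C: the reaction function gives 0.75a_C = 18.75, hence a_C = 25.

25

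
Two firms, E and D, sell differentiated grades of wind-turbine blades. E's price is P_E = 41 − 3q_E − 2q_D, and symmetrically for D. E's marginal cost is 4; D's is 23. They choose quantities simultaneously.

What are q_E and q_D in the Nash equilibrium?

5.8125, 1.0625

Firm E's profit: π = q_E(41 − 3q_E − 2q_D) − 4q_E.
∂π/∂q_E = 37 − 6q_E − 2q_D = 0 ⇒ q_E = 37/6 − (1/3)q_D.
Similarly q_D = 3 − (1/3)q_E.
Plugging q_D into E's best response: q_E = 37/6 − (1/3)(3 − (1/3)q_E) ⇒ (8/9)q_E = 31/6, so q_E = 5.8125.
Then q_D = 3 − (1/3)·5.8125 = 1.0625.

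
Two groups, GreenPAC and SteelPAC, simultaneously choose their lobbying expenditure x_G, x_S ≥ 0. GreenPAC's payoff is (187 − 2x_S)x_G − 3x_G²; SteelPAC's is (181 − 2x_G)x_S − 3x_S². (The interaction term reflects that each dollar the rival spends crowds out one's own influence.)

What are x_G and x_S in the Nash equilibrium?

23.75, 22.25

Expanding GreenPAC's payoff: 187x_G − 2x_Sx_G − 3x_G².
∂π/∂x_G = 187 − 2x_S − 6x_G = 0, so x_G = 187/6 − (1/3)x_S.
Likewise for SteelPAC: x_S = 181/6 − (1/3)x_G.
Solving the two reaction functions simultaneously: (1 − (−1/3)(−1/3))x_G = 187/6 − (1/3)·(181/6), so (8/9)x_G = 190/9 and x_G = 23.75.
Then x_S = 181/6 − (1/3)·23.75 = 22.25.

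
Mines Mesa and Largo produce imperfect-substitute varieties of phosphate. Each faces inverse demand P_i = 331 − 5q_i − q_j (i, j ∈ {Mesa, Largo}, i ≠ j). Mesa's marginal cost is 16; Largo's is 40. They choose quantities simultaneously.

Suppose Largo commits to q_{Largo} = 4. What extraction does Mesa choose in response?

31.1

Mine Mesa's profit: π = q_{Mesa}(331 − 5q_{Mesa} − q_{Largo}) − 16q_{Mesa}.
∂π/∂q_{Mesa} = 315 − 10q_{Mesa} − q_{Largo} = 0 ⇒ q_{Mesa} = 31.5 − 0.1q_{Largo}.
At q_{Largo} = 4: q_{Mesa} = 31.5 − 0.1·4 = 31.1.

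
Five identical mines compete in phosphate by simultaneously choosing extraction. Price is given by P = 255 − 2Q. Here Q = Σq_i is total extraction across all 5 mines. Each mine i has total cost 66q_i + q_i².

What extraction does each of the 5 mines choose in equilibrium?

A representative mine's profit is π_i = q_i(255 − 2Q) − 66q_i − q_i², with Q = q_i + Σ_{j≠i} q_j.
First-order condition: 189 − 6q_i − 2Σ_{j≠i} q_j = 0.
In a symmetric equilibrium every mine chooses the same q, so Σ_{j≠i} q_j = 4q. The condition becomes 189 − 14q = 0, giving q = 189/14 = 13.5.

13.5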